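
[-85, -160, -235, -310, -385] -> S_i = -85 + -75*i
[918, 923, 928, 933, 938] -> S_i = 918 + 5*i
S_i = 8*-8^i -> [8, -64, 512, -4096, 32768]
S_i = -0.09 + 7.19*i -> [-0.09, 7.1, 14.29, 21.48, 28.67]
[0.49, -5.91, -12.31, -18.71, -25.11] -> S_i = 0.49 + -6.40*i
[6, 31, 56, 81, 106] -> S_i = 6 + 25*i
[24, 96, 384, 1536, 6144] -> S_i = 24*4^i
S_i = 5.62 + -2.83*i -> [5.62, 2.79, -0.04, -2.87, -5.7]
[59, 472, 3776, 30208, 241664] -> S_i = 59*8^i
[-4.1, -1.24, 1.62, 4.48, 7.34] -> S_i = -4.10 + 2.86*i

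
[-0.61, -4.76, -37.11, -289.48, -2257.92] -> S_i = -0.61*7.80^i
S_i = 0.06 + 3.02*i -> [0.06, 3.08, 6.1, 9.12, 12.14]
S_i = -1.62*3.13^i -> [-1.62, -5.07, -15.87, -49.68, -155.49]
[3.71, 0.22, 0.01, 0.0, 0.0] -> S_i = 3.71*0.06^i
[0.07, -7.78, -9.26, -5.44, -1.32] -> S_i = Random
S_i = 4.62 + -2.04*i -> [4.62, 2.58, 0.54, -1.5, -3.54]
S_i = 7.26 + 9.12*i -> [7.26, 16.38, 25.5, 34.62, 43.74]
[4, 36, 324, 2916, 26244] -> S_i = 4*9^i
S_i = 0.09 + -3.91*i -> [0.09, -3.82, -7.73, -11.64, -15.55]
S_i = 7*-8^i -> [7, -56, 448, -3584, 28672]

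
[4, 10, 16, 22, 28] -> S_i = 4 + 6*i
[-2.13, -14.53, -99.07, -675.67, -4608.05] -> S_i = -2.13*6.82^i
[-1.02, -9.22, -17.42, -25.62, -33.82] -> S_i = -1.02 + -8.20*i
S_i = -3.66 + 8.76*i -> [-3.66, 5.1, 13.86, 22.62, 31.38]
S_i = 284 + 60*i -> [284, 344, 404, 464, 524]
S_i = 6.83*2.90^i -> [6.83, 19.81, 57.44, 166.58, 483.07]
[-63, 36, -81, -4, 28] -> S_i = Random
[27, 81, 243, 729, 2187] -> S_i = 27*3^i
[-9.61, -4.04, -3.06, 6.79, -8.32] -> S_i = Random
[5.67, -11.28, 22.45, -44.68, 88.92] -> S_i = 5.67*(-1.99)^i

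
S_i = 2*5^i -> [2, 10, 50, 250, 1250]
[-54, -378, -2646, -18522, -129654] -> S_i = -54*7^i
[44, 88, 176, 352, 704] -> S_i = 44*2^i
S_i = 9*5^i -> [9, 45, 225, 1125, 5625]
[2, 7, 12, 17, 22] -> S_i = 2 + 5*i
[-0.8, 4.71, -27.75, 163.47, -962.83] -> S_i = -0.80*(-5.89)^i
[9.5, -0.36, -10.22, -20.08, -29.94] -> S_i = 9.50 + -9.86*i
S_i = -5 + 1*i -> [-5, -4, -3, -2, -1]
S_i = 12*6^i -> [12, 72, 432, 2592, 15552]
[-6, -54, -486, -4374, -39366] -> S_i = -6*9^i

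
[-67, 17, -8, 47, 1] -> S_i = Random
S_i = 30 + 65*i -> [30, 95, 160, 225, 290]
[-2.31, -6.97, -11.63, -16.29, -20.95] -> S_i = -2.31 + -4.66*i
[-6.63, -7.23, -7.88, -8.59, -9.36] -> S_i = -6.63*1.09^i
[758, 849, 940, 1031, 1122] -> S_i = 758 + 91*i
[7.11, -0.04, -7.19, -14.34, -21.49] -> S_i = 7.11 + -7.15*i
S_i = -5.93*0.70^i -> [-5.93, -4.15, -2.91, -2.03, -1.42]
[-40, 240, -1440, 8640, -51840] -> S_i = -40*-6^i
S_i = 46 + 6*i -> [46, 52, 58, 64, 70]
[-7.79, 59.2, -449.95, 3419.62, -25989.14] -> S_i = -7.79*(-7.60)^i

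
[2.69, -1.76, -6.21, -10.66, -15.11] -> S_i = 2.69 + -4.45*i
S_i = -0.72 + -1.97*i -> [-0.72, -2.69, -4.66, -6.63, -8.6]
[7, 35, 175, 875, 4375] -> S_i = 7*5^i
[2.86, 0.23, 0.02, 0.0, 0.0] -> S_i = 2.86*0.08^i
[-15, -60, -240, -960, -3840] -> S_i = -15*4^i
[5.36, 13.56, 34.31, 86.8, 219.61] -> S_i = 5.36*2.53^i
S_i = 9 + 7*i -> [9, 16, 23, 30, 37]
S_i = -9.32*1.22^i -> [-9.32, -11.37, -13.87, -16.92, -20.65]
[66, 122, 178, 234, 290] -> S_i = 66 + 56*i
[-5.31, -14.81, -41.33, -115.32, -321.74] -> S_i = -5.31*2.79^i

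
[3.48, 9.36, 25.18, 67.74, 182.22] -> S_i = 3.48*2.69^i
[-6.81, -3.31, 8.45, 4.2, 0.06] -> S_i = Random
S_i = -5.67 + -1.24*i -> [-5.67, -6.91, -8.15, -9.39, -10.63]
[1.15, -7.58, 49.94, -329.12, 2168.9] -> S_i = 1.15*(-6.59)^i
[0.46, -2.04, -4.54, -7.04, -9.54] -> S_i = 0.46 + -2.50*i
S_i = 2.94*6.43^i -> [2.94, 18.9, 121.55, 781.59, 5025.64]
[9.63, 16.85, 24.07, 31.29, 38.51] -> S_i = 9.63 + 7.22*i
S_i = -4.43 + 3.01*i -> [-4.43, -1.42, 1.59, 4.6, 7.61]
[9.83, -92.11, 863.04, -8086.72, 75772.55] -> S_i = 9.83*(-9.37)^i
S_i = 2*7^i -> [2, 14, 98, 686, 4802]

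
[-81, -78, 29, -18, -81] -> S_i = Random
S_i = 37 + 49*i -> [37, 86, 135, 184, 233]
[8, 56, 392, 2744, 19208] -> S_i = 8*7^i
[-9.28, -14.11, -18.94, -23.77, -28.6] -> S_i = -9.28 + -4.83*i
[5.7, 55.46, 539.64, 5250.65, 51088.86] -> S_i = 5.70*9.73^i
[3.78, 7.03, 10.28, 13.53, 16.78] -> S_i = 3.78 + 3.25*i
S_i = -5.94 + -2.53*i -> [-5.94, -8.47, -11.0, -13.53, -16.06]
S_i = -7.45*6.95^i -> [-7.45, -51.78, -359.85, -2500.98, -17381.83]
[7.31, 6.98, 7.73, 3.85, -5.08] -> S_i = Random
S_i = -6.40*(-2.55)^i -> [-6.4, 16.32, -41.62, 106.12, -270.61]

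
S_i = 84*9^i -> [84, 756, 6804, 61236, 551124]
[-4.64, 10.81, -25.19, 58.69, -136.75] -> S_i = -4.64*(-2.33)^i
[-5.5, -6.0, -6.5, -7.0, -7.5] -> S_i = -5.50 + -0.50*i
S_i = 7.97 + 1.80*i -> [7.97, 9.77, 11.57, 13.37, 15.17]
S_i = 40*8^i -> [40, 320, 2560, 20480, 163840]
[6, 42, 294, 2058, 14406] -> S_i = 6*7^i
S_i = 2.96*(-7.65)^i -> [2.96, -22.64, 173.23, -1325.18, 10137.65]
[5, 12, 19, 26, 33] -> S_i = 5 + 7*i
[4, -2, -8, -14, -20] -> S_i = 4 + -6*i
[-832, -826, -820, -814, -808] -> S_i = -832 + 6*i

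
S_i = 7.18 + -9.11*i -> [7.18, -1.93, -11.04, -20.15, -29.26]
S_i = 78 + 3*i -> [78, 81, 84, 87, 90]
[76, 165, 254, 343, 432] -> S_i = 76 + 89*i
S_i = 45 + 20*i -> [45, 65, 85, 105, 125]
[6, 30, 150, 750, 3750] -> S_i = 6*5^i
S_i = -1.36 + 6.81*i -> [-1.36, 5.45, 12.26, 19.07, 25.88]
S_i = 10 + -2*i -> [10, 8, 6, 4, 2]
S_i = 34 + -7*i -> [34, 27, 20, 13, 6]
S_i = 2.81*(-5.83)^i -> [2.81, -16.38, 95.51, -556.82, 3246.24]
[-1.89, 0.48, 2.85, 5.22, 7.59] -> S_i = -1.89 + 2.37*i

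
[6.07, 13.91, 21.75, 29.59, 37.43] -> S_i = 6.07 + 7.84*i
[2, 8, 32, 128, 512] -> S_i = 2*4^i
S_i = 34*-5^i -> [34, -170, 850, -4250, 21250]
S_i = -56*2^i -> [-56, -112, -224, -448, -896]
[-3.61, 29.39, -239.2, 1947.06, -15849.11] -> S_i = -3.61*(-8.14)^i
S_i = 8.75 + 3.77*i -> [8.75, 12.52, 16.29, 20.06, 23.83]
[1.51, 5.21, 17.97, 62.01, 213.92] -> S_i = 1.51*3.45^i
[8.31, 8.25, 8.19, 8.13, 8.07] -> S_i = 8.31 + -0.06*i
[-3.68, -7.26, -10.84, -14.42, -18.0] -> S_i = -3.68 + -3.58*i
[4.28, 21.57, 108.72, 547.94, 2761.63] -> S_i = 4.28*5.04^i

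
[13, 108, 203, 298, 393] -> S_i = 13 + 95*i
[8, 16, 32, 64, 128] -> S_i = 8*2^i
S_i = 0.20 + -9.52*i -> [0.2, -9.32, -18.84, -28.36, -37.88]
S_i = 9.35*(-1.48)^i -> [9.35, -13.84, 20.48, -30.31, 44.86]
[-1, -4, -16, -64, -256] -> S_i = -1*4^i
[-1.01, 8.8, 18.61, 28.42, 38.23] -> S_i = -1.01 + 9.81*i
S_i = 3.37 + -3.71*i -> [3.37, -0.34, -4.05, -7.76, -11.47]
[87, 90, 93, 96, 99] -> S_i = 87 + 3*i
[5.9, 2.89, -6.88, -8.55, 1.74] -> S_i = Random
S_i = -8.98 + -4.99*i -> [-8.98, -13.97, -18.96, -23.95, -28.94]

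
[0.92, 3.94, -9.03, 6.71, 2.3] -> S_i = Random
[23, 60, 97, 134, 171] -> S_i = 23 + 37*i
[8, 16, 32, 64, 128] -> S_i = 8*2^i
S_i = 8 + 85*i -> [8, 93, 178, 263, 348]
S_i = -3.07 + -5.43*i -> [-3.07, -8.5, -13.93, -19.36, -24.79]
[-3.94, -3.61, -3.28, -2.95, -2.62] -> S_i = -3.94 + 0.33*i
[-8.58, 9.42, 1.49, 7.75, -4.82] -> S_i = Random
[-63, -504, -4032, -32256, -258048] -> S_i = -63*8^i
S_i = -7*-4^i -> [-7, 28, -112, 448, -1792]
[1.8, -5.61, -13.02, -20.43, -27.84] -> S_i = 1.80 + -7.41*i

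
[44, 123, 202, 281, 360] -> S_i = 44 + 79*i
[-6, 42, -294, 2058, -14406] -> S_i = -6*-7^i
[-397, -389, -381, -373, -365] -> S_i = -397 + 8*i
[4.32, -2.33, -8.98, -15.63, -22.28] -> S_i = 4.32 + -6.65*i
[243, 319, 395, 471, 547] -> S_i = 243 + 76*i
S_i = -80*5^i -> [-80, -400, -2000, -10000, -50000]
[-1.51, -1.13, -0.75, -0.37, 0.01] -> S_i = -1.51 + 0.38*i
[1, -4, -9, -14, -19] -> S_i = 1 + -5*i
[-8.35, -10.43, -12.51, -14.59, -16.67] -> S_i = -8.35 + -2.08*i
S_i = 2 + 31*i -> [2, 33, 64, 95, 126]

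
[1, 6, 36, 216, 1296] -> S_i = 1*6^i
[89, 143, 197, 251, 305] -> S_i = 89 + 54*i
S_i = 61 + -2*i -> [61, 59, 57, 55, 53]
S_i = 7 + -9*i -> [7, -2, -11, -20, -29]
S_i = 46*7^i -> [46, 322, 2254, 15778, 110446]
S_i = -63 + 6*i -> [-63, -57, -51, -45, -39]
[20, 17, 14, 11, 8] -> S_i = 20 + -3*i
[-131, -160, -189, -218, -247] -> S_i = -131 + -29*i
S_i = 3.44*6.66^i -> [3.44, 22.91, 152.58, 1016.2, 6767.92]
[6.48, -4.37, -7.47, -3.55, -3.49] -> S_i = Random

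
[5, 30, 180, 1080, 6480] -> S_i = 5*6^i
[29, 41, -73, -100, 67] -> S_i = Random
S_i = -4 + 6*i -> [-4, 2, 8, 14, 20]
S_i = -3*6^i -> [-3, -18, -108, -648, -3888]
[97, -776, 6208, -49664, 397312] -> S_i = 97*-8^i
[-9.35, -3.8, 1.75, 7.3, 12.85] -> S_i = -9.35 + 5.55*i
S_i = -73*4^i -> [-73, -292, -1168, -4672, -18688]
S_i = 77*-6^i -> [77, -462, 2772, -16632, 99792]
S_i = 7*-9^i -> [7, -63, 567, -5103, 45927]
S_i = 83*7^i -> [83, 581, 4067, 28469, 199283]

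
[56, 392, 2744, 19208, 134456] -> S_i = 56*7^i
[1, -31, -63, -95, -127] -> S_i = 1 + -32*i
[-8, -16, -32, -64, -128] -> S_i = -8*2^i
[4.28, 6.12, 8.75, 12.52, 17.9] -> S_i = 4.28*1.43^i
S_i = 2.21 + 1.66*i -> [2.21, 3.87, 5.53, 7.19, 8.85]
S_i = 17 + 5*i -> [17, 22, 27, 32, 37]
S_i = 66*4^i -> [66, 264, 1056, 4224, 16896]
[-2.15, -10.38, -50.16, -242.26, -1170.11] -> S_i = -2.15*4.83^i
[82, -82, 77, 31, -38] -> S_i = Random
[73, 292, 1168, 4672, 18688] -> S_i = 73*4^i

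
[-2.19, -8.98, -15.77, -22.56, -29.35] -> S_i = -2.19 + -6.79*i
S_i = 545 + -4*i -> [545, 541, 537, 533, 529]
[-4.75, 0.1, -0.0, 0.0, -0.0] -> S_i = -4.75*(-0.02)^i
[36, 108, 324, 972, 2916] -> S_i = 36*3^i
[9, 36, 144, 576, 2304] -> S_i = 9*4^i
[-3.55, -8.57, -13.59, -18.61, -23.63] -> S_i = -3.55 + -5.02*i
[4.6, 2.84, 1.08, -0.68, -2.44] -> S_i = 4.60 + -1.76*i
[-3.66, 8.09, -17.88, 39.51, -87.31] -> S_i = -3.66*(-2.21)^i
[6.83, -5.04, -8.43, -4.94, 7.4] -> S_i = Random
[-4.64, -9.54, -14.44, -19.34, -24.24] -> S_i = -4.64 + -4.90*i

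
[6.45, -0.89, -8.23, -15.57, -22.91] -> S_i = 6.45 + -7.34*i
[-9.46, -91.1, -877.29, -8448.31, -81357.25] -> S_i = -9.46*9.63^i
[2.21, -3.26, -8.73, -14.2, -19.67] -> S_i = 2.21 + -5.47*i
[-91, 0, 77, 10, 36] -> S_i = Random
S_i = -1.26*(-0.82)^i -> [-1.26, 1.03, -0.85, 0.69, -0.57]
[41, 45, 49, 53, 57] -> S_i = 41 + 4*i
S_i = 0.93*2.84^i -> [0.93, 2.64, 7.5, 21.3, 60.5]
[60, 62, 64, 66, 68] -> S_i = 60 + 2*i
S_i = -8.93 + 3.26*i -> [-8.93, -5.67, -2.41, 0.85, 4.11]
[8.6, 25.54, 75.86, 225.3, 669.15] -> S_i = 8.60*2.97^i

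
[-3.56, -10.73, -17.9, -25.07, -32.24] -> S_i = -3.56 + -7.17*i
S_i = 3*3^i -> [3, 9, 27, 81, 243]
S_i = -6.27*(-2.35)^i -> [-6.27, 14.73, -34.63, 81.37, -191.22]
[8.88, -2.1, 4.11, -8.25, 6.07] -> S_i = Random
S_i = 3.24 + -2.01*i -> [3.24, 1.23, -0.78, -2.79, -4.8]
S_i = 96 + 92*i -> [96, 188, 280, 372, 464]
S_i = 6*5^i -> [6, 30, 150, 750, 3750]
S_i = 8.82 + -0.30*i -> [8.82, 8.52, 8.22, 7.92, 7.62]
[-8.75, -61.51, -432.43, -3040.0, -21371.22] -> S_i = -8.75*7.03^i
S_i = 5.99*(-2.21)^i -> [5.99, -13.24, 29.26, -64.66, 142.89]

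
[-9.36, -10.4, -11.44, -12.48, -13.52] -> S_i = -9.36 + -1.04*i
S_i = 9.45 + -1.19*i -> [9.45, 8.26, 7.07, 5.88, 4.69]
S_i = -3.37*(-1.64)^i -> [-3.37, 5.53, -9.06, 14.86, -24.38]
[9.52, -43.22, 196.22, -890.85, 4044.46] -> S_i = 9.52*(-4.54)^i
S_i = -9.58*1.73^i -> [-9.58, -16.57, -28.67, -49.6, -85.81]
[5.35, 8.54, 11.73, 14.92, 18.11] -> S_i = 5.35 + 3.19*i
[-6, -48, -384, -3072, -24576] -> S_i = -6*8^i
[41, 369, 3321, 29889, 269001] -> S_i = 41*9^i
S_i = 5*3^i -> [5, 15, 45, 135, 405]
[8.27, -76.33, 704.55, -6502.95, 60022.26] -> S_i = 8.27*(-9.23)^i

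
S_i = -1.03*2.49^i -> [-1.03, -2.56, -6.39, -15.9, -39.59]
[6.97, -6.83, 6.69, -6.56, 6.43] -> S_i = 6.97*(-0.98)^i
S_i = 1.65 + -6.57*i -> [1.65, -4.92, -11.49, -18.06, -24.63]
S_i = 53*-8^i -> [53, -424, 3392, -27136, 217088]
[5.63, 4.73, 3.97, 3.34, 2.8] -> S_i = 5.63*0.84^i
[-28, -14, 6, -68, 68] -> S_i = Random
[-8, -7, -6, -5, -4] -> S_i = -8 + 1*i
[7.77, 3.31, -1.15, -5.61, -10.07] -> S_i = 7.77 + -4.46*i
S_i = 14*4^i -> [14, 56, 224, 896, 3584]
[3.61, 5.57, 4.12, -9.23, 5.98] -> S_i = Random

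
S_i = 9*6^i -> [9, 54, 324, 1944, 11664]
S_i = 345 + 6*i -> [345, 351, 357, 363, 369]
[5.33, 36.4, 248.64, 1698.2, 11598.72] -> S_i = 5.33*6.83^i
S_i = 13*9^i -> [13, 117, 1053, 9477, 85293]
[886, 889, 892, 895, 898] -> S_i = 886 + 3*i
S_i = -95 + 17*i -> [-95, -78, -61, -44, -27]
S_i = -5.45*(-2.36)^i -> [-5.45, 12.86, -30.35, 71.64, -169.06]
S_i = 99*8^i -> [99, 792, 6336, 50688, 405504]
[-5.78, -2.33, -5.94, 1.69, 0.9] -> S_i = Random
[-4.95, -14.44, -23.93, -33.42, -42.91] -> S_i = -4.95 + -9.49*i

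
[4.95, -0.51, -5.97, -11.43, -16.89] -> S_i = 4.95 + -5.46*i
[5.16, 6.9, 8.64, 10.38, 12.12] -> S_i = 5.16 + 1.74*i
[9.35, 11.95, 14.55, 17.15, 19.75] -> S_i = 9.35 + 2.60*i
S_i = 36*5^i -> [36, 180, 900, 4500, 22500]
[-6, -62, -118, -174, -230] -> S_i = -6 + -56*i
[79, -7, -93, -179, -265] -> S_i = 79 + -86*i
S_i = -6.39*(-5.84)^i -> [-6.39, 37.32, -217.93, 1272.74, -7432.8]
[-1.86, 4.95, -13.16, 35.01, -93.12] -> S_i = -1.86*(-2.66)^i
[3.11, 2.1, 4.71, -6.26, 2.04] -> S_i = Random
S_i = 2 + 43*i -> [2, 45, 88, 131, 174]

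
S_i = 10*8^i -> [10, 80, 640, 5120, 40960]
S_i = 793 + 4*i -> [793, 797, 801, 805, 809]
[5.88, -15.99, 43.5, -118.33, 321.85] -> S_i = 5.88*(-2.72)^i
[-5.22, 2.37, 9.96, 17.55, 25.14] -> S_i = -5.22 + 7.59*i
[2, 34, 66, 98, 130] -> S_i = 2 + 32*i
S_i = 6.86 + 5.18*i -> [6.86, 12.04, 17.22, 22.4, 27.58]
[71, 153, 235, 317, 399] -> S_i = 71 + 82*i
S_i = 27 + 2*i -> [27, 29, 31, 33, 35]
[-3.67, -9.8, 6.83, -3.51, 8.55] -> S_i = Random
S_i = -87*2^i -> [-87, -174, -348, -696, -1392]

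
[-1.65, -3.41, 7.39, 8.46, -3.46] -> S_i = Random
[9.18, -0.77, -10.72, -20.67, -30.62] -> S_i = 9.18 + -9.95*i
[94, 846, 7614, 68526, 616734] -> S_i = 94*9^i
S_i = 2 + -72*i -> [2, -70, -142, -214, -286]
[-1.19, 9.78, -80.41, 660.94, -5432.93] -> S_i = -1.19*(-8.22)^i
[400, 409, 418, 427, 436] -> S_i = 400 + 9*i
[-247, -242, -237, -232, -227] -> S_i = -247 + 5*i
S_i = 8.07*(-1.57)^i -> [8.07, -12.67, 19.89, -31.23, 49.03]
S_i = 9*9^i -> [9, 81, 729, 6561, 59049]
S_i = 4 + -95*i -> [4, -91, -186, -281, -376]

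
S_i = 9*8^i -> [9, 72, 576, 4608, 36864]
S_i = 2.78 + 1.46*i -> [2.78, 4.24, 5.7, 7.16, 8.62]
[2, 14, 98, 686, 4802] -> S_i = 2*7^i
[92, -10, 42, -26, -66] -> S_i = Random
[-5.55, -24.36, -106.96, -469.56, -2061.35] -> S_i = -5.55*4.39^i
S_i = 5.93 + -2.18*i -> [5.93, 3.75, 1.57, -0.61, -2.79]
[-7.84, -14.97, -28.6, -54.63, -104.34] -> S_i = -7.84*1.91^i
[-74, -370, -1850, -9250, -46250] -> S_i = -74*5^i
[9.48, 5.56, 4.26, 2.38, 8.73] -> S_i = Random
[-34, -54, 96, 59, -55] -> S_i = Random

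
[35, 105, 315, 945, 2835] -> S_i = 35*3^i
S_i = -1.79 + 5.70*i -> [-1.79, 3.91, 9.61, 15.31, 21.01]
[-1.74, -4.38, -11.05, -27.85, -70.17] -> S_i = -1.74*2.52^i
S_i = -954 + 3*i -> [-954, -951, -948, -945, -942]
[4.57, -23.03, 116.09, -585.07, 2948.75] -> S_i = 4.57*(-5.04)^i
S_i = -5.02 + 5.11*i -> [-5.02, 0.09, 5.2, 10.31, 15.42]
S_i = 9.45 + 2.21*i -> [9.45, 11.66, 13.87, 16.08, 18.29]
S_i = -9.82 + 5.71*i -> [-9.82, -4.11, 1.6, 7.31, 13.02]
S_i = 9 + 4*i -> [9, 13, 17, 21, 25]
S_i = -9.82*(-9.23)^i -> [-9.82, 90.64, -836.59, 7721.77, -71271.89]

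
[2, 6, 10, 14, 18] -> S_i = 2 + 4*i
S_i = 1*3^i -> [1, 3, 9, 27, 81]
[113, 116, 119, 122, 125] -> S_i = 113 + 3*i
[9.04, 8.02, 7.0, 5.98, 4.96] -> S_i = 9.04 + -1.02*i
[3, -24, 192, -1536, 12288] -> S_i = 3*-8^i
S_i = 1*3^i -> [1, 3, 9, 27, 81]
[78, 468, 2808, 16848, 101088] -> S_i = 78*6^i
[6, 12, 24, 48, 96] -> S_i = 6*2^i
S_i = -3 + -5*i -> [-3, -8, -13, -18, -23]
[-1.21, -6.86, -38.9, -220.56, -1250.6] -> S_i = -1.21*5.67^i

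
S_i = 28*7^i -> [28, 196, 1372, 9604, 67228]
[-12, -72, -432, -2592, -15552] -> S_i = -12*6^i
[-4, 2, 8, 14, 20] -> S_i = -4 + 6*i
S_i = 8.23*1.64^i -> [8.23, 13.5, 22.14, 36.3, 59.54]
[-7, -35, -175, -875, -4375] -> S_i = -7*5^i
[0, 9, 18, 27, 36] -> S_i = 0 + 9*i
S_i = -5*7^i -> [-5, -35, -245, -1715, -12005]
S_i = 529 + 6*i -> [529, 535, 541, 547, 553]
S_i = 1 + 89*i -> [1, 90, 179, 268, 357]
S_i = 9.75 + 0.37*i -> [9.75, 10.12, 10.49, 10.86, 11.23]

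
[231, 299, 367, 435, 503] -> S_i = 231 + 68*i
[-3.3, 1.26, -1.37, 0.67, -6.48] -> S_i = Random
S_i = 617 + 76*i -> [617, 693, 769, 845, 921]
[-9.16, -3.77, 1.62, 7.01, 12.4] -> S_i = -9.16 + 5.39*i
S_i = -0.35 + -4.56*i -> [-0.35, -4.91, -9.47, -14.03, -18.59]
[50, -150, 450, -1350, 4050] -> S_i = 50*-3^i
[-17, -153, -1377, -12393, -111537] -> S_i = -17*9^i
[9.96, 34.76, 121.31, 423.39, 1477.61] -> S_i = 9.96*3.49^i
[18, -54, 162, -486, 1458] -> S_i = 18*-3^i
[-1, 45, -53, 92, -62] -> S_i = Random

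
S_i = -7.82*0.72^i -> [-7.82, -5.63, -4.05, -2.92, -2.1]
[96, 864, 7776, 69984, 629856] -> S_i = 96*9^i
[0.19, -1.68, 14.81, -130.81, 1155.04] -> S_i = 0.19*(-8.83)^i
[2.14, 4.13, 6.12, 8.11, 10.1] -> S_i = 2.14 + 1.99*i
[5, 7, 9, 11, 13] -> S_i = 5 + 2*i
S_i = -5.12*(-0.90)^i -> [-5.12, 4.61, -4.15, 3.73, -3.36]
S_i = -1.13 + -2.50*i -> [-1.13, -3.63, -6.13, -8.63, -11.13]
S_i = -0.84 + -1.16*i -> [-0.84, -2.0, -3.16, -4.32, -5.48]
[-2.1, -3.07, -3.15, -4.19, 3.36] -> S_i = Random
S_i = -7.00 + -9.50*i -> [-7.0, -16.5, -26.0, -35.5, -45.0]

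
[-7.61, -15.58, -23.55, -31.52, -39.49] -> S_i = -7.61 + -7.97*i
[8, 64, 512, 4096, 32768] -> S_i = 8*8^i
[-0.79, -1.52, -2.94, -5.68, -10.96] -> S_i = -0.79*1.93^i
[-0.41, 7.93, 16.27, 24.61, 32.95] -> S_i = -0.41 + 8.34*i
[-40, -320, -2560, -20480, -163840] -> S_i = -40*8^i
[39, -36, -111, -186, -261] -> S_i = 39 + -75*i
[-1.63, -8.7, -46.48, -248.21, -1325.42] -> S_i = -1.63*5.34^i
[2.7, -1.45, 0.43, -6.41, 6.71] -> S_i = Random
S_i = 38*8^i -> [38, 304, 2432, 19456, 155648]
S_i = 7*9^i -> [7, 63, 567, 5103, 45927]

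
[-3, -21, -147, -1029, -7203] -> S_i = -3*7^i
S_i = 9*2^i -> [9, 18, 36, 72, 144]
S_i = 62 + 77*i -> [62, 139, 216, 293, 370]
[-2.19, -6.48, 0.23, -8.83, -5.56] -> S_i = Random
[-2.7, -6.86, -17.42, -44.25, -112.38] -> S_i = -2.70*2.54^i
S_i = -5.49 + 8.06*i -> [-5.49, 2.57, 10.63, 18.69, 26.75]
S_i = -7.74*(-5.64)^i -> [-7.74, 43.65, -246.21, 1388.6, -7831.72]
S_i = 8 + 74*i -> [8, 82, 156, 230, 304]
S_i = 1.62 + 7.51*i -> [1.62, 9.13, 16.64, 24.15, 31.66]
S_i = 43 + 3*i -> [43, 46, 49, 52, 55]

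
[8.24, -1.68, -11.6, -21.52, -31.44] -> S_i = 8.24 + -9.92*i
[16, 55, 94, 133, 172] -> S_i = 16 + 39*i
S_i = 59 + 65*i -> [59, 124, 189, 254, 319]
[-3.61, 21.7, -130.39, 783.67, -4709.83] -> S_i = -3.61*(-6.01)^i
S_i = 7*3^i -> [7, 21, 63, 189, 567]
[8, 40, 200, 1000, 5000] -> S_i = 8*5^i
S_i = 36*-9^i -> [36, -324, 2916, -26244, 236196]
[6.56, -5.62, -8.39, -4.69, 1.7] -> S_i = Random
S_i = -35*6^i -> [-35, -210, -1260, -7560, -45360]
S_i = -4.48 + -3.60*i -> [-4.48, -8.08, -11.68, -15.28, -18.88]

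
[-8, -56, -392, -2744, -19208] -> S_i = -8*7^i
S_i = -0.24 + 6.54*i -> [-0.24, 6.3, 12.84, 19.38, 25.92]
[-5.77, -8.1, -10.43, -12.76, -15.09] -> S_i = -5.77 + -2.33*i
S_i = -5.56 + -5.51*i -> [-5.56, -11.07, -16.58, -22.09, -27.6]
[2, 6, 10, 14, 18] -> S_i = 2 + 4*i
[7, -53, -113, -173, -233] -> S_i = 7 + -60*i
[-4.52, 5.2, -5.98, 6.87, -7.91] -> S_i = -4.52*(-1.15)^i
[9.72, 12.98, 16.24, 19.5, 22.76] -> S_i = 9.72 + 3.26*i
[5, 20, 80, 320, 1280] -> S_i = 5*4^i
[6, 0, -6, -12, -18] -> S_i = 6 + -6*i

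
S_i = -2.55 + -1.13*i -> [-2.55, -3.68, -4.81, -5.94, -7.07]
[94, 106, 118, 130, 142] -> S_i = 94 + 12*i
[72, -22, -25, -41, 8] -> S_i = Random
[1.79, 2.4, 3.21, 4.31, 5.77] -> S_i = 1.79*1.34^i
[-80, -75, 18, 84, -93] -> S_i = Random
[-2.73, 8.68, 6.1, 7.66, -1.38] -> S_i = Random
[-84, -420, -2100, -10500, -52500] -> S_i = -84*5^i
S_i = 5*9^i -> [5, 45, 405, 3645, 32805]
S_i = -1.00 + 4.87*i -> [-1.0, 3.87, 8.74, 13.61, 18.48]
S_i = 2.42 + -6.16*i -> [2.42, -3.74, -9.9, -16.06, -22.22]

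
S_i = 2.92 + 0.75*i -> [2.92, 3.67, 4.42, 5.17, 5.92]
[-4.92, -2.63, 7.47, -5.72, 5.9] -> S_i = Random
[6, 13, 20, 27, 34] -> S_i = 6 + 7*i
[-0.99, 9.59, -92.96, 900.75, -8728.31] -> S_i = -0.99*(-9.69)^i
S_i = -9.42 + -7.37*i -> [-9.42, -16.79, -24.16, -31.53, -38.9]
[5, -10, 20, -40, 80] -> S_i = 5*-2^i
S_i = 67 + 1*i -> [67, 68, 69, 70, 71]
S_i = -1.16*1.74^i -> [-1.16, -2.02, -3.51, -6.11, -10.63]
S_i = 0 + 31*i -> [0, 31, 62, 93, 124]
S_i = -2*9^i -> [-2, -18, -162, -1458, -13122]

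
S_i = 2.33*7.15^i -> [2.33, 16.66, 119.12, 851.68, 6089.48]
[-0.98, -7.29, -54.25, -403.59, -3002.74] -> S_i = -0.98*7.44^i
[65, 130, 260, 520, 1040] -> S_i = 65*2^i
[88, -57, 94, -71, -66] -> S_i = Random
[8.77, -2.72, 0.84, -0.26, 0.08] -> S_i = 8.77*(-0.31)^i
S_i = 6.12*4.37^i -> [6.12, 26.74, 116.87, 510.74, 2231.91]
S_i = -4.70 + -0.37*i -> [-4.7, -5.07, -5.44, -5.81, -6.18]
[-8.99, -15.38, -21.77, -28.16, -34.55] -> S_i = -8.99 + -6.39*i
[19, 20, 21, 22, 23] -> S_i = 19 + 1*i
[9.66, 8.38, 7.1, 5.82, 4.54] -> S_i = 9.66 + -1.28*i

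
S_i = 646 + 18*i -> [646, 664, 682, 700, 718]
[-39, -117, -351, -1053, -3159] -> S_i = -39*3^i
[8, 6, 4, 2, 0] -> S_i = 8 + -2*i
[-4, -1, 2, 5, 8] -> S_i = -4 + 3*i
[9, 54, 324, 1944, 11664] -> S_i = 9*6^i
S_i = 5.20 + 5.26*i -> [5.2, 10.46, 15.72, 20.98, 26.24]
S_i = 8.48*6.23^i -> [8.48, 52.83, 329.13, 2050.5, 12774.62]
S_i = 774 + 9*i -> [774, 783, 792, 801, 810]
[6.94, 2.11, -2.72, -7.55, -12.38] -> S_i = 6.94 + -4.83*i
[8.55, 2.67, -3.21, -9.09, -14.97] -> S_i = 8.55 + -5.88*i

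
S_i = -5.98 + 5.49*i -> [-5.98, -0.49, 5.0, 10.49, 15.98]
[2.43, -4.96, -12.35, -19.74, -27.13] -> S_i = 2.43 + -7.39*i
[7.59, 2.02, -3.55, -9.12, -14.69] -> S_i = 7.59 + -5.57*i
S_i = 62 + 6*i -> [62, 68, 74, 80, 86]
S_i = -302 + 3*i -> [-302, -299, -296, -293, -290]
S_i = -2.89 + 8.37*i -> [-2.89, 5.48, 13.85, 22.22, 30.59]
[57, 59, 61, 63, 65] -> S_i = 57 + 2*i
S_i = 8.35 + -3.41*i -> [8.35, 4.94, 1.53, -1.88, -5.29]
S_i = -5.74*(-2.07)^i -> [-5.74, 11.88, -24.6, 50.91, -105.39]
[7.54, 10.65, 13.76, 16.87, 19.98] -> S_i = 7.54 + 3.11*i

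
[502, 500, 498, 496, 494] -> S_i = 502 + -2*i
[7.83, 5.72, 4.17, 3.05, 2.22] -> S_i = 7.83*0.73^i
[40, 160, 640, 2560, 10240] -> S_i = 40*4^i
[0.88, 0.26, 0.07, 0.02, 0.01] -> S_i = 0.88*0.29^i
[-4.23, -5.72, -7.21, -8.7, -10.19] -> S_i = -4.23 + -1.49*i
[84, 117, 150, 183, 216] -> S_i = 84 + 33*i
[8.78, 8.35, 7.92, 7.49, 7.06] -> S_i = 8.78 + -0.43*i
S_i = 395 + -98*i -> [395, 297, 199, 101, 3]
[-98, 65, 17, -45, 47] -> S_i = Random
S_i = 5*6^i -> [5, 30, 180, 1080, 6480]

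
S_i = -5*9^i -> [-5, -45, -405, -3645, -32805]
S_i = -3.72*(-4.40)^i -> [-3.72, 16.37, -72.02, 316.88, -1394.29]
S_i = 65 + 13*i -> [65, 78, 91, 104, 117]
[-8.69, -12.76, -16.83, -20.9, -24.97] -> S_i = -8.69 + -4.07*i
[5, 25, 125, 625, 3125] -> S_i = 5*5^i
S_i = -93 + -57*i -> [-93, -150, -207, -264, -321]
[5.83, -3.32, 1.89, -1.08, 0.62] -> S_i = 5.83*(-0.57)^i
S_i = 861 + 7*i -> [861, 868, 875, 882, 889]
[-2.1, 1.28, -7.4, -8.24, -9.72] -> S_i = Random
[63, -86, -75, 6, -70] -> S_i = Random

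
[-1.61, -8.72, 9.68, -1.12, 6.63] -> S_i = Random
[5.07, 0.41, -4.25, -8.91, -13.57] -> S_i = 5.07 + -4.66*i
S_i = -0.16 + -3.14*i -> [-0.16, -3.3, -6.44, -9.58, -12.72]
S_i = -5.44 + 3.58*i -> [-5.44, -1.86, 1.72, 5.3, 8.88]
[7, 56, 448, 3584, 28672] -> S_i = 7*8^i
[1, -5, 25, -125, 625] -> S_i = 1*-5^i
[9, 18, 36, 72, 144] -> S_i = 9*2^i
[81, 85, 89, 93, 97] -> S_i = 81 + 4*i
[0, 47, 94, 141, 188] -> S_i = 0 + 47*i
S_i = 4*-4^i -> [4, -16, 64, -256, 1024]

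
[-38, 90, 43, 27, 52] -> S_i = Random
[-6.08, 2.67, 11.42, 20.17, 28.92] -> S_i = -6.08 + 8.75*i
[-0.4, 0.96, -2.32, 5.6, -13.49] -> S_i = -0.40*(-2.41)^i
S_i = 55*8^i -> [55, 440, 3520, 28160, 225280]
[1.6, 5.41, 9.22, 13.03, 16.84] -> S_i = 1.60 + 3.81*i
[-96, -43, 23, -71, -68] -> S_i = Random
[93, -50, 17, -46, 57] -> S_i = Random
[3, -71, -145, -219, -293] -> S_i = 3 + -74*i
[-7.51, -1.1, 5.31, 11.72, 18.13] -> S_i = -7.51 + 6.41*i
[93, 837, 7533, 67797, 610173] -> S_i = 93*9^i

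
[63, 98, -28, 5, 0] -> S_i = Random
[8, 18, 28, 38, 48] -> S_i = 8 + 10*i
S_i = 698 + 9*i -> [698, 707, 716, 725, 734]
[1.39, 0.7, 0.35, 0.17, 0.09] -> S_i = 1.39*0.50^i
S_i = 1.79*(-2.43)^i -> [1.79, -4.35, 10.57, -25.68, 62.41]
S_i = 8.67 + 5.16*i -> [8.67, 13.83, 18.99, 24.15, 29.31]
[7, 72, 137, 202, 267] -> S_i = 7 + 65*i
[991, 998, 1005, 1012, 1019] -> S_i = 991 + 7*i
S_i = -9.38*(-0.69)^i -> [-9.38, 6.47, -4.47, 3.08, -2.13]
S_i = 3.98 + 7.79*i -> [3.98, 11.77, 19.56, 27.35, 35.14]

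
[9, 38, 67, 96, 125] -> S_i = 9 + 29*i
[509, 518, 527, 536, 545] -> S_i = 509 + 9*i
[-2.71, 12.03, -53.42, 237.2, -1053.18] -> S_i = -2.71*(-4.44)^i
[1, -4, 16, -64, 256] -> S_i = 1*-4^i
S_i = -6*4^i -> [-6, -24, -96, -384, -1536]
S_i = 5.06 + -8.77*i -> [5.06, -3.71, -12.48, -21.25, -30.02]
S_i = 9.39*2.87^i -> [9.39, 26.95, 77.34, 221.98, 637.08]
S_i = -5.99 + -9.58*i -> [-5.99, -15.57, -25.15, -34.73, -44.31]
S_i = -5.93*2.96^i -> [-5.93, -17.55, -51.96, -153.79, -455.22]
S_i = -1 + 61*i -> [-1, 60, 121, 182, 243]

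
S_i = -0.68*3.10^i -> [-0.68, -2.11, -6.53, -20.26, -62.8]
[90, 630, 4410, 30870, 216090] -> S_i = 90*7^i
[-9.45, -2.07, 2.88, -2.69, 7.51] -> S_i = Random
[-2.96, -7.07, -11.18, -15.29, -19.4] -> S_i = -2.96 + -4.11*i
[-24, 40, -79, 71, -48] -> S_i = Random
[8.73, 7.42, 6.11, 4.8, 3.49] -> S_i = 8.73 + -1.31*i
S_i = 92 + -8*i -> [92, 84, 76, 68, 60]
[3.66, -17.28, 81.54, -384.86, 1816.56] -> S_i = 3.66*(-4.72)^i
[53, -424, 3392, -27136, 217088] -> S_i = 53*-8^i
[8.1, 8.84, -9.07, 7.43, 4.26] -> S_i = Random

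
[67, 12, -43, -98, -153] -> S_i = 67 + -55*i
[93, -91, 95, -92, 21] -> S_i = Random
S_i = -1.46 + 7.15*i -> [-1.46, 5.69, 12.84, 19.99, 27.14]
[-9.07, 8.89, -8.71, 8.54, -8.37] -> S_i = -9.07*(-0.98)^i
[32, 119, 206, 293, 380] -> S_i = 32 + 87*i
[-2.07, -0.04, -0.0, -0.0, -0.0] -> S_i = -2.07*0.02^i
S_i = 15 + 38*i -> [15, 53, 91, 129, 167]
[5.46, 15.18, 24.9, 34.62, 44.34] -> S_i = 5.46 + 9.72*i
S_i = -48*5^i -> [-48, -240, -1200, -6000, -30000]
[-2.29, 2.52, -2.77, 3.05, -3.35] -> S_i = -2.29*(-1.10)^i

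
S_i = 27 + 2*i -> [27, 29, 31, 33, 35]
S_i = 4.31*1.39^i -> [4.31, 5.99, 8.33, 11.58, 16.09]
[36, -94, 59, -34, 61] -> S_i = Random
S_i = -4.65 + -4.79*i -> [-4.65, -9.44, -14.23, -19.02, -23.81]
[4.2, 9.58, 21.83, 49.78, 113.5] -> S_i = 4.20*2.28^i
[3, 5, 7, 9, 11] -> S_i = 3 + 2*i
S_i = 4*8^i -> [4, 32, 256, 2048, 16384]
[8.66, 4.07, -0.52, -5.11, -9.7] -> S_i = 8.66 + -4.59*i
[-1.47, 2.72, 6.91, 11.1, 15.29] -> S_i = -1.47 + 4.19*i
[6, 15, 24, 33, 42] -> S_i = 6 + 9*i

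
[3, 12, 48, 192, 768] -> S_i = 3*4^i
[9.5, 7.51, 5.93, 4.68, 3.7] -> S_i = 9.50*0.79^i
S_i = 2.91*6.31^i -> [2.91, 18.36, 115.86, 731.11, 4613.29]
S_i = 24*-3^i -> [24, -72, 216, -648, 1944]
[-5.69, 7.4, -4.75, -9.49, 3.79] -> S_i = Random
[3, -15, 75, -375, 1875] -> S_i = 3*-5^i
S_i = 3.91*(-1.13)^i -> [3.91, -4.42, 4.99, -5.64, 6.38]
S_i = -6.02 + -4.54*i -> [-6.02, -10.56, -15.1, -19.64, -24.18]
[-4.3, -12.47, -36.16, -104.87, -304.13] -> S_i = -4.30*2.90^i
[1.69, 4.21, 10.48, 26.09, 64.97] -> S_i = 1.69*2.49^i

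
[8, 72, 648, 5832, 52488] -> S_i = 8*9^i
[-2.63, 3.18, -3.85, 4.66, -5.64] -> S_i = -2.63*(-1.21)^i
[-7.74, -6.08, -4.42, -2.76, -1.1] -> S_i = -7.74 + 1.66*i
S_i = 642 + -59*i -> [642, 583, 524, 465, 406]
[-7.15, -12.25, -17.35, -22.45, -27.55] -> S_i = -7.15 + -5.10*i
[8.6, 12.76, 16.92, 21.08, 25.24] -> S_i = 8.60 + 4.16*i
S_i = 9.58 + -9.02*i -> [9.58, 0.56, -8.46, -17.48, -26.5]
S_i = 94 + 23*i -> [94, 117, 140, 163, 186]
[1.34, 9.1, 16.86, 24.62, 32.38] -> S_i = 1.34 + 7.76*i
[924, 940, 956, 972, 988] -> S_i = 924 + 16*i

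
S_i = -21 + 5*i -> [-21, -16, -11, -6, -1]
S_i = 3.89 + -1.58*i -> [3.89, 2.31, 0.73, -0.85, -2.43]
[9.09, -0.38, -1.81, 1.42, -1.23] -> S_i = Random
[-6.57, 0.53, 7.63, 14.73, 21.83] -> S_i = -6.57 + 7.10*i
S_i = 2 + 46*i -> [2, 48, 94, 140, 186]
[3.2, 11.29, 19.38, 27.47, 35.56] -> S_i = 3.20 + 8.09*i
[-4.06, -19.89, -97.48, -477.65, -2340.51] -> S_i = -4.06*4.90^i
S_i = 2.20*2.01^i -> [2.2, 4.42, 8.89, 17.87, 35.91]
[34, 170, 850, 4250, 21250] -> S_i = 34*5^i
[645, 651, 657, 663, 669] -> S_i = 645 + 6*i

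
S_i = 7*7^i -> [7, 49, 343, 2401, 16807]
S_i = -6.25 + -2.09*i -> [-6.25, -8.34, -10.43, -12.52, -14.61]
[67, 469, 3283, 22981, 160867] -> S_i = 67*7^i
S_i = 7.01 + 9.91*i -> [7.01, 16.92, 26.83, 36.74, 46.65]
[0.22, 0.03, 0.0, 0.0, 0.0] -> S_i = 0.22*0.13^i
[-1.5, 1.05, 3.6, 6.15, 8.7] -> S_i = -1.50 + 2.55*i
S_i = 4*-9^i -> [4, -36, 324, -2916, 26244]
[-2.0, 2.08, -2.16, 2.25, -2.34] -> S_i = -2.00*(-1.04)^i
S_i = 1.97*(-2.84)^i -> [1.97, -5.59, 15.89, -45.13, 128.16]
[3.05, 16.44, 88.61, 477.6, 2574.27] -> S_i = 3.05*5.39^i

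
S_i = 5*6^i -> [5, 30, 180, 1080, 6480]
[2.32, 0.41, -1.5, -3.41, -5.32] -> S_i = 2.32 + -1.91*i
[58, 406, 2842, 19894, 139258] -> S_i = 58*7^i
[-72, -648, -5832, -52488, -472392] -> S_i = -72*9^i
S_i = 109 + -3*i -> [109, 106, 103, 100, 97]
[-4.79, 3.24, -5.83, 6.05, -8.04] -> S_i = Random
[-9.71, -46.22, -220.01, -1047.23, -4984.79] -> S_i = -9.71*4.76^i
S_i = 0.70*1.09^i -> [0.7, 0.76, 0.83, 0.91, 0.99]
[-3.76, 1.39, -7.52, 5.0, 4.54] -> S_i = Random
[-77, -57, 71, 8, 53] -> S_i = Random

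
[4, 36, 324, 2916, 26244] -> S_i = 4*9^i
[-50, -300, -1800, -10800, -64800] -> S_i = -50*6^i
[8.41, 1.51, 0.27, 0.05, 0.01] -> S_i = 8.41*0.18^i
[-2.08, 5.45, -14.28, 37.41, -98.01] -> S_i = -2.08*(-2.62)^i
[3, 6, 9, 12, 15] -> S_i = 3 + 3*i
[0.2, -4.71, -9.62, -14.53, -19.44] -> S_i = 0.20 + -4.91*i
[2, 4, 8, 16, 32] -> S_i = 2*2^i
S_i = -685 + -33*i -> [-685, -718, -751, -784, -817]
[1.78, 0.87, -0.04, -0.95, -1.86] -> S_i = 1.78 + -0.91*i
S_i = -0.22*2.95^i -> [-0.22, -0.65, -1.91, -5.65, -16.66]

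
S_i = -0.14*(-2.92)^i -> [-0.14, 0.41, -1.19, 3.49, -10.18]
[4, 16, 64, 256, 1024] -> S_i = 4*4^i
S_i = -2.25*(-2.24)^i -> [-2.25, 5.04, -11.29, 25.29, -56.65]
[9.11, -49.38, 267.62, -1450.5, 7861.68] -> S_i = 9.11*(-5.42)^i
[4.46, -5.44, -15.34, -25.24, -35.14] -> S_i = 4.46 + -9.90*i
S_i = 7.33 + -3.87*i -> [7.33, 3.46, -0.41, -4.28, -8.15]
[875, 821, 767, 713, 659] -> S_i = 875 + -54*i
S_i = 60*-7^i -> [60, -420, 2940, -20580, 144060]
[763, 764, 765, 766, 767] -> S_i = 763 + 1*i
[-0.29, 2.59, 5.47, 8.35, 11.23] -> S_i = -0.29 + 2.88*i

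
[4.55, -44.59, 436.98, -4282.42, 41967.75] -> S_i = 4.55*(-9.80)^i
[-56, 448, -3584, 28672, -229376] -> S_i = -56*-8^i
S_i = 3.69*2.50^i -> [3.69, 9.22, 23.06, 57.66, 144.14]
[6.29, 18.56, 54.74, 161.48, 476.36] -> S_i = 6.29*2.95^i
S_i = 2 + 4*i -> [2, 6, 10, 14, 18]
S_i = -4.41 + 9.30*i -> [-4.41, 4.89, 14.19, 23.49, 32.79]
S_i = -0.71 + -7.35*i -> [-0.71, -8.06, -15.41, -22.76, -30.11]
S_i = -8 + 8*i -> [-8, 0, 8, 16, 24]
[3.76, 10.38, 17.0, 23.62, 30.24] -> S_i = 3.76 + 6.62*i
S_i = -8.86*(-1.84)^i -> [-8.86, 16.3, -30.0, 55.19, -101.56]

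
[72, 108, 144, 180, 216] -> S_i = 72 + 36*i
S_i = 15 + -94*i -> [15, -79, -173, -267, -361]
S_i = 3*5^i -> [3, 15, 75, 375, 1875]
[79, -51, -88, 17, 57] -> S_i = Random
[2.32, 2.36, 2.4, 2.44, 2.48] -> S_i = 2.32 + 0.04*i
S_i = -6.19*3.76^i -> [-6.19, -23.27, -87.51, -329.04, -1237.21]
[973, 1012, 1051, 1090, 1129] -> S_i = 973 + 39*i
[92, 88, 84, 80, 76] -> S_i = 92 + -4*i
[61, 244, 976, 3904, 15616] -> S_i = 61*4^i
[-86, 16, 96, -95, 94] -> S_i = Random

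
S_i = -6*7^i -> [-6, -42, -294, -2058, -14406]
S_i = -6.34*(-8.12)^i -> [-6.34, 51.48, -418.02, 3394.36, -27562.17]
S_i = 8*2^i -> [8, 16, 32, 64, 128]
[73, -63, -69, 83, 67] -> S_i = Random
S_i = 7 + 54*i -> [7, 61, 115, 169, 223]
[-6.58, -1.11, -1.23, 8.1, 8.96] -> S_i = Random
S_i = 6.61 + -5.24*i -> [6.61, 1.37, -3.87, -9.11, -14.35]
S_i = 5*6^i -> [5, 30, 180, 1080, 6480]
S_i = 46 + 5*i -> [46, 51, 56, 61, 66]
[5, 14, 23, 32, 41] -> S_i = 5 + 9*i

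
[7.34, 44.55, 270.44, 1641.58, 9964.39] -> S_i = 7.34*6.07^i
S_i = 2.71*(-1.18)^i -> [2.71, -3.2, 3.77, -4.45, 5.25]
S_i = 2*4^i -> [2, 8, 32, 128, 512]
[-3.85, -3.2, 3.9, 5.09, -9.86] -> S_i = Random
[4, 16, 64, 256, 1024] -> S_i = 4*4^i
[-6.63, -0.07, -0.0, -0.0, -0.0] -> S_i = -6.63*0.01^i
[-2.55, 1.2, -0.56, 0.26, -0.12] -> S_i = -2.55*(-0.47)^i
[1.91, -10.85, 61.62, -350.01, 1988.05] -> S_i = 1.91*(-5.68)^i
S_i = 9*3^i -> [9, 27, 81, 243, 729]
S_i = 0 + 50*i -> [0, 50, 100, 150, 200]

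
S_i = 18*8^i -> [18, 144, 1152, 9216, 73728]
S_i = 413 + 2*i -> [413, 415, 417, 419, 421]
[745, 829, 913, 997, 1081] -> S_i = 745 + 84*i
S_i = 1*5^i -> [1, 5, 25, 125, 625]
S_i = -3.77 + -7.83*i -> [-3.77, -11.6, -19.43, -27.26, -35.09]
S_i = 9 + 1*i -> [9, 10, 11, 12, 13]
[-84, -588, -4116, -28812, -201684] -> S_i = -84*7^i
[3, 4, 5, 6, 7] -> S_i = 3 + 1*i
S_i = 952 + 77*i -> [952, 1029, 1106, 1183, 1260]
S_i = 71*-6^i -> [71, -426, 2556, -15336, 92016]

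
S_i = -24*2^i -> [-24, -48, -96, -192, -384]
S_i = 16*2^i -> [16, 32, 64, 128, 256]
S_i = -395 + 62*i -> [-395, -333, -271, -209, -147]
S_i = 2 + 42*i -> [2, 44, 86, 128, 170]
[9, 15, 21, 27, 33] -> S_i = 9 + 6*i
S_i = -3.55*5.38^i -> [-3.55, -19.1, -102.75, -552.81, -2974.11]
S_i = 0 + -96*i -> [0, -96, -192, -288, -384]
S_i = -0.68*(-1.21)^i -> [-0.68, 0.82, -1.0, 1.2, -1.46]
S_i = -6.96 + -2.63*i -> [-6.96, -9.59, -12.22, -14.85, -17.48]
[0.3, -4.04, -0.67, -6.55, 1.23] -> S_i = Random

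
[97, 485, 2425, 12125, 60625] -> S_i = 97*5^i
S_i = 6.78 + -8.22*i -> [6.78, -1.44, -9.66, -17.88, -26.1]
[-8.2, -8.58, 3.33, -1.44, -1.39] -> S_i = Random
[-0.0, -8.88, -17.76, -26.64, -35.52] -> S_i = -0.00 + -8.88*i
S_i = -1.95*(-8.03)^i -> [-1.95, 15.66, -125.74, 1009.67, -8107.68]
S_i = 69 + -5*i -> [69, 64, 59, 54, 49]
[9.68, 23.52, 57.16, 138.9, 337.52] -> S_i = 9.68*2.43^i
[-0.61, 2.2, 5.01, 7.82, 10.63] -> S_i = -0.61 + 2.81*i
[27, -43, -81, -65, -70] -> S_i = Random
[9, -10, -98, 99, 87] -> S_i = Random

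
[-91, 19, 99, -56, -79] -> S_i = Random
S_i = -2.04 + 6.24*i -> [-2.04, 4.2, 10.44, 16.68, 22.92]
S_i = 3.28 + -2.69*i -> [3.28, 0.59, -2.1, -4.79, -7.48]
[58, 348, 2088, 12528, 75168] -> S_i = 58*6^i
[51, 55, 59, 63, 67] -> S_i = 51 + 4*i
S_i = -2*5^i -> [-2, -10, -50, -250, -1250]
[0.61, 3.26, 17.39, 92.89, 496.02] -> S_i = 0.61*5.34^i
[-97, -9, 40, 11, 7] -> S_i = Random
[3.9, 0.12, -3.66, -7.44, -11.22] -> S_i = 3.90 + -3.78*i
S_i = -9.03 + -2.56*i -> [-9.03, -11.59, -14.15, -16.71, -19.27]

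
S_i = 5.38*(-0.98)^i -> [5.38, -5.27, 5.17, -5.06, 4.96]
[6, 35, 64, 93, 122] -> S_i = 6 + 29*i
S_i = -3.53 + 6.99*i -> [-3.53, 3.46, 10.45, 17.44, 24.43]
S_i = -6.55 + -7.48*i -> [-6.55, -14.03, -21.51, -28.99, -36.47]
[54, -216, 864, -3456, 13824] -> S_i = 54*-4^i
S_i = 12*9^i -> [12, 108, 972, 8748, 78732]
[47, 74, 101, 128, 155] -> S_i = 47 + 27*i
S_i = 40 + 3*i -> [40, 43, 46, 49, 52]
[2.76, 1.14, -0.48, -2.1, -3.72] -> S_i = 2.76 + -1.62*i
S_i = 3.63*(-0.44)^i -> [3.63, -1.6, 0.7, -0.31, 0.14]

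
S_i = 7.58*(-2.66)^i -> [7.58, -20.16, 53.63, -142.66, 379.49]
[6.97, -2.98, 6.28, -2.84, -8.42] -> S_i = Random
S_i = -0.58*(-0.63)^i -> [-0.58, 0.37, -0.23, 0.15, -0.09]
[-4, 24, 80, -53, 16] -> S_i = Random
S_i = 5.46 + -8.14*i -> [5.46, -2.68, -10.82, -18.96, -27.1]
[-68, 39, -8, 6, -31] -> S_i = Random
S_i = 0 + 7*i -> [0, 7, 14, 21, 28]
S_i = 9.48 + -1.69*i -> [9.48, 7.79, 6.1, 4.41, 2.72]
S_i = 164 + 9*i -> [164, 173, 182, 191, 200]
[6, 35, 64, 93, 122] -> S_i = 6 + 29*i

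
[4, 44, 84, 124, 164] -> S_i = 4 + 40*i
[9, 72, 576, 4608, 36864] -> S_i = 9*8^i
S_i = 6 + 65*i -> [6, 71, 136, 201, 266]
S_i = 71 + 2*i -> [71, 73, 75, 77, 79]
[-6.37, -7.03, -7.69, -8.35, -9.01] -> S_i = -6.37 + -0.66*i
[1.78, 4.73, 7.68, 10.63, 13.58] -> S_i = 1.78 + 2.95*i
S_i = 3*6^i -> [3, 18, 108, 648, 3888]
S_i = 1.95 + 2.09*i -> [1.95, 4.04, 6.13, 8.22, 10.31]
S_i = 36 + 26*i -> [36, 62, 88, 114, 140]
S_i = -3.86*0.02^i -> [-3.86, -0.08, -0.0, -0.0, -0.0]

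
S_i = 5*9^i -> [5, 45, 405, 3645, 32805]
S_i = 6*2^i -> [6, 12, 24, 48, 96]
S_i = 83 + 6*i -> [83, 89, 95, 101, 107]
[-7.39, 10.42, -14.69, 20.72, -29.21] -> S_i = -7.39*(-1.41)^i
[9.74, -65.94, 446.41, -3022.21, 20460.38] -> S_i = 9.74*(-6.77)^i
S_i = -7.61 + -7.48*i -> [-7.61, -15.09, -22.57, -30.05, -37.53]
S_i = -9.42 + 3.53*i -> [-9.42, -5.89, -2.36, 1.17, 4.7]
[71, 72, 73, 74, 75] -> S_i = 71 + 1*i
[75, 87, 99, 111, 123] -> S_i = 75 + 12*i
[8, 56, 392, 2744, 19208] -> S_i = 8*7^i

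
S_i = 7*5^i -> [7, 35, 175, 875, 4375]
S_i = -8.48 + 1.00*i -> [-8.48, -7.48, -6.48, -5.48, -4.48]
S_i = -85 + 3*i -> [-85, -82, -79, -76, -73]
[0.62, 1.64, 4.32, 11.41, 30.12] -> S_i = 0.62*2.64^i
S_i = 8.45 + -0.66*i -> [8.45, 7.79, 7.13, 6.47, 5.81]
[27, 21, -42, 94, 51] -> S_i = Random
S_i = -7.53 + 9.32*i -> [-7.53, 1.79, 11.11, 20.43, 29.75]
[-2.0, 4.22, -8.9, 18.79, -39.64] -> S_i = -2.00*(-2.11)^i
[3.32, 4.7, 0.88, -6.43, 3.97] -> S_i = Random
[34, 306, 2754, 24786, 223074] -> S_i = 34*9^i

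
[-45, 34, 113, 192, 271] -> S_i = -45 + 79*i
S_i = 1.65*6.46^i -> [1.65, 10.66, 68.86, 444.82, 2873.52]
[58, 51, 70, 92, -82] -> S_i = Random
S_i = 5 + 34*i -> [5, 39, 73, 107, 141]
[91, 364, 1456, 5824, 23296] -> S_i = 91*4^i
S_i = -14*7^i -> [-14, -98, -686, -4802, -33614]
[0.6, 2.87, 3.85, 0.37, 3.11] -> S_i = Random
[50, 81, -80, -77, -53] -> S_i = Random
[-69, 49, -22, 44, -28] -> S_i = Random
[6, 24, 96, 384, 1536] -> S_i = 6*4^i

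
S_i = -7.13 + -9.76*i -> [-7.13, -16.89, -26.65, -36.41, -46.17]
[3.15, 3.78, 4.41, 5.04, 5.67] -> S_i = 3.15 + 0.63*i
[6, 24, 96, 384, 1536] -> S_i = 6*4^i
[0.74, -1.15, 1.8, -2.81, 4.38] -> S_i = 0.74*(-1.56)^i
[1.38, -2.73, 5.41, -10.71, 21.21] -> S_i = 1.38*(-1.98)^i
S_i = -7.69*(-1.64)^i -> [-7.69, 12.61, -20.68, 33.92, -55.63]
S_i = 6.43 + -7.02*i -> [6.43, -0.59, -7.61, -14.63, -21.65]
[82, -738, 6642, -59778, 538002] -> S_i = 82*-9^i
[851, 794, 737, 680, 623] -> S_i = 851 + -57*i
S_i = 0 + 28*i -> [0, 28, 56, 84, 112]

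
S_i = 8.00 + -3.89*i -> [8.0, 4.11, 0.22, -3.67, -7.56]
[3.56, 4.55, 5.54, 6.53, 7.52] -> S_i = 3.56 + 0.99*i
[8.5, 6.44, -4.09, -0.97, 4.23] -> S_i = Random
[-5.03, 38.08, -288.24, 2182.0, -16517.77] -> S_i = -5.03*(-7.57)^i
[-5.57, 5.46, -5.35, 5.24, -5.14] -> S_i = -5.57*(-0.98)^i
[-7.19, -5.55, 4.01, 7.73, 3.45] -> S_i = Random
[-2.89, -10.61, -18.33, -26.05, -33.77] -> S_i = -2.89 + -7.72*i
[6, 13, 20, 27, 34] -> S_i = 6 + 7*i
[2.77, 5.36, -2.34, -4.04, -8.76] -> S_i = Random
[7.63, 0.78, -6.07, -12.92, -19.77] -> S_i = 7.63 + -6.85*i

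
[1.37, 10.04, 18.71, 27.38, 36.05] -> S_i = 1.37 + 8.67*i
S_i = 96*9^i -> [96, 864, 7776, 69984, 629856]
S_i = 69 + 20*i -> [69, 89, 109, 129, 149]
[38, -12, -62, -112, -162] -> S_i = 38 + -50*i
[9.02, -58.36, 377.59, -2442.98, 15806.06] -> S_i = 9.02*(-6.47)^i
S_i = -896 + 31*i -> [-896, -865, -834, -803, -772]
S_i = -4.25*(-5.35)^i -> [-4.25, 22.74, -121.65, 650.8, -3481.8]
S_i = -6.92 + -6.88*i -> [-6.92, -13.8, -20.68, -27.56, -34.44]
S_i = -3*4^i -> [-3, -12, -48, -192, -768]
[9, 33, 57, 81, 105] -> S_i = 9 + 24*i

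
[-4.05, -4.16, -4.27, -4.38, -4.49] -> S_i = -4.05 + -0.11*i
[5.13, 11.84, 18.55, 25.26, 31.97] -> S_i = 5.13 + 6.71*i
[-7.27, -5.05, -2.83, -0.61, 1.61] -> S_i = -7.27 + 2.22*i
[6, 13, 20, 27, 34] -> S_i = 6 + 7*i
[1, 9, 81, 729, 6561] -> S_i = 1*9^i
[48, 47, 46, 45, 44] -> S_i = 48 + -1*i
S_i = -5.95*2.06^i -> [-5.95, -12.26, -25.25, -52.01, -107.15]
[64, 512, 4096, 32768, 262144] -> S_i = 64*8^i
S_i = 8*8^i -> [8, 64, 512, 4096, 32768]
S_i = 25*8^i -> [25, 200, 1600, 12800, 102400]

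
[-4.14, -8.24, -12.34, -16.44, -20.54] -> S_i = -4.14 + -4.10*i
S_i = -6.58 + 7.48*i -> [-6.58, 0.9, 8.38, 15.86, 23.34]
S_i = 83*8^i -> [83, 664, 5312, 42496, 339968]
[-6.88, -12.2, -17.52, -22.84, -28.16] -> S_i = -6.88 + -5.32*i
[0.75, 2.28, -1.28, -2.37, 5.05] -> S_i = Random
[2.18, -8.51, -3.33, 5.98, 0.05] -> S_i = Random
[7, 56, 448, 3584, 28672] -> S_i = 7*8^i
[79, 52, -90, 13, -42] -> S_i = Random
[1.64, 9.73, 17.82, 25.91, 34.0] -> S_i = 1.64 + 8.09*i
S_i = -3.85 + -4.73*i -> [-3.85, -8.58, -13.31, -18.04, -22.77]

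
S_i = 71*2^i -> [71, 142, 284, 568, 1136]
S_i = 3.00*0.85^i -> [3.0, 2.55, 2.17, 1.84, 1.57]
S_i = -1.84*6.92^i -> [-1.84, -12.73, -88.11, -609.73, -4219.32]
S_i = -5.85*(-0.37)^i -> [-5.85, 2.16, -0.8, 0.3, -0.11]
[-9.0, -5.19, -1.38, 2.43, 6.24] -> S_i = -9.00 + 3.81*i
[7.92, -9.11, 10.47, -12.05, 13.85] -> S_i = 7.92*(-1.15)^i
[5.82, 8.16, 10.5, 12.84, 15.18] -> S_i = 5.82 + 2.34*i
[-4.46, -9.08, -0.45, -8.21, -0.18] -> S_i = Random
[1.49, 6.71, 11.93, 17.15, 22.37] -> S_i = 1.49 + 5.22*i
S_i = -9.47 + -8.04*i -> [-9.47, -17.51, -25.55, -33.59, -41.63]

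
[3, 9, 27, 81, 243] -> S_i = 3*3^i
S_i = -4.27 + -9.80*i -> [-4.27, -14.07, -23.87, -33.67, -43.47]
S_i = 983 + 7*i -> [983, 990, 997, 1004, 1011]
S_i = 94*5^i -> [94, 470, 2350, 11750, 58750]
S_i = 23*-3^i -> [23, -69, 207, -621, 1863]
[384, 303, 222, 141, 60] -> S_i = 384 + -81*i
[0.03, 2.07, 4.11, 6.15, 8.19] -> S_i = 0.03 + 2.04*i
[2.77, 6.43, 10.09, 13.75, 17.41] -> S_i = 2.77 + 3.66*i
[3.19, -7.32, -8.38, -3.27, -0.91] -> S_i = Random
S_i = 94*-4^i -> [94, -376, 1504, -6016, 24064]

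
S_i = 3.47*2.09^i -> [3.47, 7.25, 15.16, 31.68, 66.21]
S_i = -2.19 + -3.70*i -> [-2.19, -5.89, -9.59, -13.29, -16.99]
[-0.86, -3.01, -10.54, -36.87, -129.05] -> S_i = -0.86*3.50^i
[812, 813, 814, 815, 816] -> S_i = 812 + 1*i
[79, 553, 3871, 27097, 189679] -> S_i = 79*7^i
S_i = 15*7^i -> [15, 105, 735, 5145, 36015]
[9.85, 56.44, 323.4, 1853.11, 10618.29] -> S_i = 9.85*5.73^i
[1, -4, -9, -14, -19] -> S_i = 1 + -5*i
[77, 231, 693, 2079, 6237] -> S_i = 77*3^i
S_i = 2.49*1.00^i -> [2.49, 2.49, 2.49, 2.49, 2.49]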